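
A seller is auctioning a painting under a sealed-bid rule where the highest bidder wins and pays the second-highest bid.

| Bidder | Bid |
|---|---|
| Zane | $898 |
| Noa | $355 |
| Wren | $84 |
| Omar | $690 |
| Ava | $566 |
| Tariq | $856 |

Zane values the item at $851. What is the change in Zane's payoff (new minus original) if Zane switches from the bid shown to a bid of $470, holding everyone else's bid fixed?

The highest bid among the other bidders is $856; Zane's bid doesn't change that.
Original bid $898: Zane is highest, pays the top rival bid $856; payoff $851 − $856 = −$5.
Alternative bid $470: Zane is not highest (top rival bid is $856); payoff $0.
Change in payoff = $0 − (−$5) = $5.

$5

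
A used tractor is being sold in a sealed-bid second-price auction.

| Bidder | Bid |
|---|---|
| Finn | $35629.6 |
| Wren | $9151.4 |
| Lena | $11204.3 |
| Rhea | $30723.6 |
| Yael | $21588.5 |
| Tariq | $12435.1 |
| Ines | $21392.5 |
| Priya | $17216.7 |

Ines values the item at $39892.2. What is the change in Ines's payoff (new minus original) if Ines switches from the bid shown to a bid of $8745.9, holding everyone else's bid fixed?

$0

The highest bid among the other bidders is $35629.6; Ines's bid doesn't change that.
Original bid $21392.5: Ines is not highest (top rival bid is $35629.6); payoff $0.
Alternative bid $8745.9: Ines is not highest (top rival bid is $35629.6); payoff $0.
Change in payoff = $0 − ($0) = $0.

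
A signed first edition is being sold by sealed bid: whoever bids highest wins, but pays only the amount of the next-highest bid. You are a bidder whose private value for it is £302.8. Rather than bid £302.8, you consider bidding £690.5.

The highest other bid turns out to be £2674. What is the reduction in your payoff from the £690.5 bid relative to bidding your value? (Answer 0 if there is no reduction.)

£0

Bidding your value £302.8: you lose (since £302.8 < £2674). Payoff £0.
Bidding £690.5: you lose. Payoff £0.
Difference = £0 − £0 = £0; both bids lead to the same outcome because the competing bid is above both your value and your alternative bid.
In a second-price auction your bid sets only whether you win, not what you pay, so bidding your true value is weakly dominant.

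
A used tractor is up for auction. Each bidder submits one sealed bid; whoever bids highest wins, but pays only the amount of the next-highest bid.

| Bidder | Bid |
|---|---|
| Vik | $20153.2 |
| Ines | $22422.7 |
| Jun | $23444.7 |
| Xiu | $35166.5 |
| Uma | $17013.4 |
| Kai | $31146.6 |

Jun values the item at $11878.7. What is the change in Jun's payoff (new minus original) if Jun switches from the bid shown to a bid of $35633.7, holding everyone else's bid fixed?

−$23287.8

The highest bid among the other bidders is $35166.5; Jun's bid doesn't change that.
Original bid $23444.7: Jun is not highest (top rival bid is $35166.5); payoff $0.
Alternative bid $35633.7: Jun is highest, pays the top rival bid $35166.5; payoff $11878.7 − $35166.5 = −$23287.8.
Change in payoff = −$23287.8 − ($0) = −$23287.8.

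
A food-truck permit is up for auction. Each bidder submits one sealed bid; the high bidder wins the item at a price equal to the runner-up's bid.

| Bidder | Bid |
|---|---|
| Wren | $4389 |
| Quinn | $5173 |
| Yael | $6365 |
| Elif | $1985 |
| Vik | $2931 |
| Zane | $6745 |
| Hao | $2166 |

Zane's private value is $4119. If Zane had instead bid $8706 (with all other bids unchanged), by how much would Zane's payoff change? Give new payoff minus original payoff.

$0

The highest bid among the other bidders is $6365; Zane's bid doesn't change that.
Original bid $6745: Zane is highest, pays the top rival bid $6365; payoff $4119 − $6365 = −$2246.
Alternative bid $8706: Zane is highest, pays the top rival bid $6365; payoff $4119 − $6365 = −$2246.
Change in payoff = −$2246 − (−$2246) = $0.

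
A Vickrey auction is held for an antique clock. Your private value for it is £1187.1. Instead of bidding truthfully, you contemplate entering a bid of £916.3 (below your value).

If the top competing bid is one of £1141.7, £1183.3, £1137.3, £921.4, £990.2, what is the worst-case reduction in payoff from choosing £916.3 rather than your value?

£265.7

£1141.7: truthful gives £45.4, deviation gives £0 → loss £45.4.
£1183.3: truthful gives £3.8, deviation gives £0 → loss £3.8.
£1137.3: truthful gives £49.8, deviation gives £0 → loss £49.8.
£921.4: truthful gives £265.7, deviation gives £0 → loss £265.7.
£990.2: truthful gives £196.9, deviation gives £0 → loss £196.9.
Maximum loss: £265.7.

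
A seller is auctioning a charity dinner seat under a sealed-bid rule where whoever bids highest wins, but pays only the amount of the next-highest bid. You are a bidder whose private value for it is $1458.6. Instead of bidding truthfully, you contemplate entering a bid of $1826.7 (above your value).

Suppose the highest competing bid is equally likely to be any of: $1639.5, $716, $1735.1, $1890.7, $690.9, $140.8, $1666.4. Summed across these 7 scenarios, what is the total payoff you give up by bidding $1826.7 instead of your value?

$665.2

The deviation costs you only when the competing bid falls strictly between $1458.6 and $1826.7; elsewhere both bids give the same outcome.
$1639.5: truthful payoff $0, deviation payoff −$180.9 → loss $180.9.
$716: outcomes coincide → loss $0.
$1735.1: truthful payoff $0, deviation payoff −$276.5 → loss $276.5.
$1890.7: outcomes coincide → loss $0.
$690.9: outcomes coincide → loss $0.
$140.8: outcomes coincide → loss $0.
$1666.4: truthful payoff $0, deviation payoff −$207.8 → loss $207.8.
Total loss = $180.9 + $276.5 + $207.8 = $665.2.
Truthful bidding weakly dominates here: raising your bid can only win items priced above your value, and lowering it can only forfeit items priced below.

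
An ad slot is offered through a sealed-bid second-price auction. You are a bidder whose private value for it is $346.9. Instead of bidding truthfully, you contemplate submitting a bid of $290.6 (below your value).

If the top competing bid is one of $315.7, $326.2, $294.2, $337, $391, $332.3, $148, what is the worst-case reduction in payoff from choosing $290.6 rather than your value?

$315.7: truthful gives $31.2, deviation gives $0 → loss $31.2.
$326.2: truthful gives $20.7, deviation gives $0 → loss $20.7.
$294.2: truthful gives $52.7, deviation gives $0 → loss $52.7.
$337: truthful gives $9.9, deviation gives $0 → loss $9.9.
$391: same outcome either way → loss $0.
$332.3: truthful gives $14.6, deviation gives $0 → loss $14.6.
$148: same outcome either way → loss $0.
Maximum loss: $52.7.

$52.7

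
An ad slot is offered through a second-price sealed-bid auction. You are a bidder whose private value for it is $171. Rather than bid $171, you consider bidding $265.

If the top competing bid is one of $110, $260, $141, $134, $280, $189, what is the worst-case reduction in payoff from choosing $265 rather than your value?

$110: same outcome either way → loss $0.
$260: truthful gives $0, deviation gives −$89 → loss $89.
$141: same outcome either way → loss $0.
$134: same outcome either way → loss $0.
$280: same outcome either way → loss $0.
$189: truthful gives $0, deviation gives −$18 → loss $18.
Maximum loss: $89.

$89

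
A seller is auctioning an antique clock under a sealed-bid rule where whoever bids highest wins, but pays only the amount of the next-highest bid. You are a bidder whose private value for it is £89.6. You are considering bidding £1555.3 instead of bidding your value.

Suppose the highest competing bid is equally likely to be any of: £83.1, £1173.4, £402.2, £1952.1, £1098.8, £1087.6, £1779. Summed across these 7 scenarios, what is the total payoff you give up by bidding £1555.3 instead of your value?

£3403.6

The deviation costs you only when the competing bid falls strictly between £89.6 and £1555.3; elsewhere both bids give the same outcome.
£83.1: outcomes coincide → loss £0.
£1173.4: truthful payoff £0, deviation payoff −£1083.8 → loss £1083.8.
£402.2: truthful payoff £0, deviation payoff −£312.6 → loss £312.6.
£1952.1: outcomes coincide → loss £0.
£1098.8: truthful payoff £0, deviation payoff −£1009.2 → loss £1009.2.
£1087.6: truthful payoff £0, deviation payoff −£998 → loss £998.
£1779: outcomes coincide → loss £0.
Total loss = £1083.8 + £312.6 + £1009.2 + £998 = £3403.6.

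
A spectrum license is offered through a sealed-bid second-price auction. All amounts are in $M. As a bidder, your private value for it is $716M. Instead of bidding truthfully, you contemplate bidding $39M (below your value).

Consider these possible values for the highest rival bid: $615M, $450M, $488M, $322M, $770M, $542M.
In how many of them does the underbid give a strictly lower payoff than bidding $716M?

5

The deviation hurts exactly when the highest competing bid lies strictly between $39M and $716M — underbidding then forfeits a profitable win.
$615M: inside the interval → strictly worse (loss $101M).
$450M: inside the interval → strictly worse (loss $266M).
$488M: inside the interval → strictly worse (loss $228M).
$322M: inside the interval → strictly worse (loss $394M).
$770M: above both → same outcome either way.
$542M: inside the interval → strictly worse (loss $174M).
Count: 5.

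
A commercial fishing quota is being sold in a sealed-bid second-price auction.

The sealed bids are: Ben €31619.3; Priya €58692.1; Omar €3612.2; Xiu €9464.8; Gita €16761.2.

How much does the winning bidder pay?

Highest bid: Priya at €58692.1, so Priya wins.
Second-highest bid: Ben at €31619.3 — that is the price the winner pays.

€31619.3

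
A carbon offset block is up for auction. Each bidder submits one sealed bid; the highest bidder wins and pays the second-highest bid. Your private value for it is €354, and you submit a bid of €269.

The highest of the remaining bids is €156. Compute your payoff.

€198

Your bid €269 exceeds the highest competing bid €156, so you win.
In a second-price auction the winner pays the second-highest bid, €156.
Payoff = value − price = €354 − €156 = €198.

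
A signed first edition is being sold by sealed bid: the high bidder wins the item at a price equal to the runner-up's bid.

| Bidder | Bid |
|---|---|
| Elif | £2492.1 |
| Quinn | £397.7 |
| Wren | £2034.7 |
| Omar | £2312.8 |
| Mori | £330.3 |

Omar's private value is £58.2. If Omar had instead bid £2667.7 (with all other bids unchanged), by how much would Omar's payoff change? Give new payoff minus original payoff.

−£2433.9

The highest bid among the other bidders is £2492.1; Omar's bid doesn't change that.
Original bid £2312.8: Omar is not highest (top rival bid is £2492.1); payoff £0.
Alternative bid £2667.7: Omar is highest, pays the top rival bid £2492.1; payoff £58.2 − £2492.1 = −£2433.9.
Change in payoff = −£2433.9 − (£0) = −£2433.9.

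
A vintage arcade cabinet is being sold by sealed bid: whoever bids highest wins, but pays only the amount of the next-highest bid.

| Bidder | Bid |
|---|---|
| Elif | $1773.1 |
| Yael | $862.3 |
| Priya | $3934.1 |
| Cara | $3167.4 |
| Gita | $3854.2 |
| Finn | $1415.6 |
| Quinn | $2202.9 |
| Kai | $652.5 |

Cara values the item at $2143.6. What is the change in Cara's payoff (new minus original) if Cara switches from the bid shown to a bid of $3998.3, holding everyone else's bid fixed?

−$1790.5

The highest bid among the other bidders is $3934.1; Cara's bid doesn't change that.
Original bid $3167.4: Cara is not highest (top rival bid is $3934.1); payoff $0.
Alternative bid $3998.3: Cara is highest, pays the top rival bid $3934.1; payoff $2143.6 − $3934.1 = −$1790.5.
Change in payoff = −$1790.5 − ($0) = −$1790.5.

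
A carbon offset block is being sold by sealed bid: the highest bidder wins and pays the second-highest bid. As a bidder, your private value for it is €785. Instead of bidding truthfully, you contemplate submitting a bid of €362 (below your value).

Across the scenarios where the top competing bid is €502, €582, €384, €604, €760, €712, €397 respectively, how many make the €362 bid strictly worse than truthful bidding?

The deviation hurts exactly when the highest competing bid lies strictly between €362 and €785 — underbidding then forfeits a profitable win.
€502: inside the interval → strictly worse (loss €283).
€582: inside the interval → strictly worse (loss €203).
€384: inside the interval → strictly worse (loss €401).
€604: inside the interval → strictly worse (loss €181).
€760: inside the interval → strictly worse (loss €25).
€712: inside the interval → strictly worse (loss €73).
€397: inside the interval → strictly worse (loss €388).
Count: 7.

7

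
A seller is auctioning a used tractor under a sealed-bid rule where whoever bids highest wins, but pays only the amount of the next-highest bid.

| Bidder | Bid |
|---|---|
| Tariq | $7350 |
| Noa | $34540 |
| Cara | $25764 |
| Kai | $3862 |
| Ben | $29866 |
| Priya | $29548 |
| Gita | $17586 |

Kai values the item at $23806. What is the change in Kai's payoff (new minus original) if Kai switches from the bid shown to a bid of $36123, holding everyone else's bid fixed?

−$10734

The highest bid among the other bidders is $34540; Kai's bid doesn't change that.
Original bid $3862: Kai is not highest (top rival bid is $34540); payoff $0.
Alternative bid $36123: Kai is highest, pays the top rival bid $34540; payoff $23806 − $34540 = −$10734.
Change in payoff = −$10734 − ($0) = −$10734.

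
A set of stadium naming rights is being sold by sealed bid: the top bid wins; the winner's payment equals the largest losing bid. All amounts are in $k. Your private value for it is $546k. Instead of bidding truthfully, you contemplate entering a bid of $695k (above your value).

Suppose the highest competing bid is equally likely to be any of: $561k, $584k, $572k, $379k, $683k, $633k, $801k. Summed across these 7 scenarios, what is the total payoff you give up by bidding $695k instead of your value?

$303k

The deviation costs you only when the competing bid falls strictly between $546k and $695k; elsewhere both bids give the same outcome.
$561k: truthful payoff $0k, deviation payoff −$15k → loss $15k.
$584k: truthful payoff $0k, deviation payoff −$38k → loss $38k.
$572k: truthful payoff $0k, deviation payoff −$26k → loss $26k.
$379k: outcomes coincide → loss $0k.
$683k: truthful payoff $0k, deviation payoff −$137k → loss $137k.
$633k: truthful payoff $0k, deviation payoff −$87k → loss $87k.
$801k: outcomes coincide → loss $0k.
Total loss = $15k + $38k + $26k + $137k + $87k = $303k.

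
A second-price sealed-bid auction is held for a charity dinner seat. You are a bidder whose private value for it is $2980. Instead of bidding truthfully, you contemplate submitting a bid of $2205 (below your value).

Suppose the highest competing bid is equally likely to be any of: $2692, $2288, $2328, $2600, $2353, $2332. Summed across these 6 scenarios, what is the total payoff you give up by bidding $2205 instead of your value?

$3287

The deviation costs you only when the competing bid falls strictly between $2205 and $2980; elsewhere both bids give the same outcome.
$2692: truthful payoff $288, deviation payoff $0 → loss $288.
$2288: truthful payoff $692, deviation payoff $0 → loss $692.
$2328: truthful payoff $652, deviation payoff $0 → loss $652.
$2600: truthful payoff $380, deviation payoff $0 → loss $380.
$2353: truthful payoff $627, deviation payoff $0 → loss $627.
$2332: truthful payoff $648, deviation payoff $0 → loss $648.
Total loss = $288 + $692 + $652 + $380 + $627 + $648 = $3287.
Because the price is fixed by the runner-up's bid, deviating from your value can only change a good outcome into a bad one — never the reverse.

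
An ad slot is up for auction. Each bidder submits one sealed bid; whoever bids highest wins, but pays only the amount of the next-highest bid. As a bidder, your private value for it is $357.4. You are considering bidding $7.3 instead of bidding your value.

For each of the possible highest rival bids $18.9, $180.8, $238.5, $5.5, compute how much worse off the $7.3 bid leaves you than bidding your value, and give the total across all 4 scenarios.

$634

The deviation costs you only when the competing bid falls strictly between $7.3 and $357.4; elsewhere both bids give the same outcome.
$18.9: truthful payoff $338.5, deviation payoff $0 → loss $338.5.
$180.8: truthful payoff $176.6, deviation payoff $0 → loss $176.6.
$238.5: truthful payoff $118.9, deviation payoff $0 → loss $118.9.
$5.5: outcomes coincide → loss $0.
Total loss = $338.5 + $176.6 + $118.9 = $634.
Truthful bidding weakly dominates here: raising your bid can only win items priced above your value, and lowering it can only forfeit items priced below.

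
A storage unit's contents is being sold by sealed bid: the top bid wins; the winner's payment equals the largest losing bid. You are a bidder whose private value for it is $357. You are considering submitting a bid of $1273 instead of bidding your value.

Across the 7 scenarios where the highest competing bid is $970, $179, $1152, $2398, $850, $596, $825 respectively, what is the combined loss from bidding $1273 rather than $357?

The deviation costs you only when the competing bid falls strictly between $357 and $1273; elsewhere both bids give the same outcome.
$970: truthful payoff $0, deviation payoff −$613 → loss $613.
$179: outcomes coincide → loss $0.
$1152: truthful payoff $0, deviation payoff −$795 → loss $795.
$2398: outcomes coincide → loss $0.
$850: truthful payoff $0, deviation payoff −$493 → loss $493.
$596: truthful payoff $0, deviation payoff −$239 → loss $239.
$825: truthful payoff $0, deviation payoff −$468 → loss $468.
Total loss = $613 + $795 + $493 + $239 + $468 = $2608.
Because the price is fixed by the runner-up's bid, deviating from your value can only change a good outcome into a bad one — never the reverse.

$2608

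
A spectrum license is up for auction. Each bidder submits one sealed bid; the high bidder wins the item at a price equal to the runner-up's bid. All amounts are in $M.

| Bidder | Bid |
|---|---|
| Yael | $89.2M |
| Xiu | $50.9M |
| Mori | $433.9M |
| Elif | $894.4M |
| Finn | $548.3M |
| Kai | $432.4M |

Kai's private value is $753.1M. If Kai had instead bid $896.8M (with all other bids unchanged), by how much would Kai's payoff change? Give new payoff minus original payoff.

The highest bid among the other bidders is $894.4M; Kai's bid doesn't change that.
Original bid $432.4M: Kai is not highest (top rival bid is $894.4M); payoff $0M.
Alternative bid $896.8M: Kai is highest, pays the top rival bid $894.4M; payoff $753.1M − $894.4M = −$141.3M.
Change in payoff = −$141.3M − ($0M) = −$141.3M.

−$141.3M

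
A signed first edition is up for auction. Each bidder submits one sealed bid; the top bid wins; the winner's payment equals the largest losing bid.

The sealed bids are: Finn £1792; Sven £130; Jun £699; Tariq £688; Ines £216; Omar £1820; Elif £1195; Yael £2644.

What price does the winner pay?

Highest bid: Yael at £2644, so Yael wins.
Second-highest bid: Omar at £1820 — that is the price the winner pays.

£1820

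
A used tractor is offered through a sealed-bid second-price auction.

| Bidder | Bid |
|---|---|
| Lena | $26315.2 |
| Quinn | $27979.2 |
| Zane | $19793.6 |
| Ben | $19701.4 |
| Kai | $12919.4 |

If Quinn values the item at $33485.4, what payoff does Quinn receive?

$7170.2

Highest bid: Quinn at $27979.2, so Quinn wins.
Second-highest bid: Lena at $26315.2 — that is the price the winner pays.
Quinn's payoff = value − price = $33485.4 − $26315.2 = $7170.2.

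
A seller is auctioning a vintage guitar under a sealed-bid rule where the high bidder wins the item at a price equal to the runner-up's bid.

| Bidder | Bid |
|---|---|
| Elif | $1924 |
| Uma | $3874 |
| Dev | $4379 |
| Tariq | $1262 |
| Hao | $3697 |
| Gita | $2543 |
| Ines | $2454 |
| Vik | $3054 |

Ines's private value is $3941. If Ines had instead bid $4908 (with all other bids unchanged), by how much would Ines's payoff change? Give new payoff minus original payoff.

−$438

The highest bid among the other bidders is $4379; Ines's bid doesn't change that.
Original bid $2454: Ines is not highest (top rival bid is $4379); payoff $0.
Alternative bid $4908: Ines is highest, pays the top rival bid $4379; payoff $3941 − $4379 = −$438.
Change in payoff = −$438 − ($0) = −$438.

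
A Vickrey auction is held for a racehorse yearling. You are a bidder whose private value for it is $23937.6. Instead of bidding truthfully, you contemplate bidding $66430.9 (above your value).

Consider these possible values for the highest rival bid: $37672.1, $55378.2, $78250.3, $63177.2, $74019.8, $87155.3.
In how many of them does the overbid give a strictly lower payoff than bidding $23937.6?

The deviation hurts exactly when the highest competing bid lies strictly between $23937.6 and $66430.9 — overbidding then wins at a price above your value.
$37672.1: inside the interval → strictly worse (loss $13734.5).
$55378.2: inside the interval → strictly worse (loss $31440.6).
$78250.3: above both → same outcome either way.
$63177.2: inside the interval → strictly worse (loss $39239.6).
$74019.8: above both → same outcome either way.
$87155.3: above both → same outcome either way.
Count: 3.

3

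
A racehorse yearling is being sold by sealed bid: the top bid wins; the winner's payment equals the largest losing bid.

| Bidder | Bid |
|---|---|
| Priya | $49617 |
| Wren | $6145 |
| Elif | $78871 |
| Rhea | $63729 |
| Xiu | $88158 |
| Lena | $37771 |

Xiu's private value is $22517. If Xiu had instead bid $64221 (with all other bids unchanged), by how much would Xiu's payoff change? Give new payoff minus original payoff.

The highest bid among the other bidders is $78871; Xiu's bid doesn't change that.
Original bid $88158: Xiu is highest, pays the top rival bid $78871; payoff $22517 − $78871 = −$56354.
Alternative bid $64221: Xiu is not highest (top rival bid is $78871); payoff $0.
Change in payoff = $0 − (−$56354) = $56354.

$56354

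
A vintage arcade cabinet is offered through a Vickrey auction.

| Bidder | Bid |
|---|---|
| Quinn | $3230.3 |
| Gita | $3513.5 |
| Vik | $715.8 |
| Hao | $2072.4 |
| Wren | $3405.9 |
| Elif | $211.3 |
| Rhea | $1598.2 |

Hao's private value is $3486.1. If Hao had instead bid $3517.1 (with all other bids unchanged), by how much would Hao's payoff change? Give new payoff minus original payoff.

The highest bid among the other bidders is $3513.5; Hao's bid doesn't change that.
Original bid $2072.4: Hao is not highest (top rival bid is $3513.5); payoff $0.
Alternative bid $3517.1: Hao is highest, pays the top rival bid $3513.5; payoff $3486.1 − $3513.5 = −$27.4.
Change in payoff = −$27.4 − ($0) = −$27.4.

−$27.4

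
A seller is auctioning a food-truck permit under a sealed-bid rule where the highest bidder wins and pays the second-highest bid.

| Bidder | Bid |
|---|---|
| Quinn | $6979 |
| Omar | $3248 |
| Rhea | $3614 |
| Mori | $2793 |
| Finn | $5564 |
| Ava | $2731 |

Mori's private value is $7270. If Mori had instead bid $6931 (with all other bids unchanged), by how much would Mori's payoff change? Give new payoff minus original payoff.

$0

The highest bid among the other bidders is $6979; Mori's bid doesn't change that.
Original bid $2793: Mori is not highest (top rival bid is $6979); payoff $0.
Alternative bid $6931: Mori is not highest (top rival bid is $6979); payoff $0.
Change in payoff = $0 − ($0) = $0.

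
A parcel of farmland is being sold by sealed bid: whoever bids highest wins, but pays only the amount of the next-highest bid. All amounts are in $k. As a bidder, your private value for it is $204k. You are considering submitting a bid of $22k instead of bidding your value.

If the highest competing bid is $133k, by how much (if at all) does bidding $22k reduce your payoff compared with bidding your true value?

Bidding your value $204k: you win (since $204k > $133k) and pay $133k. Payoff $71k.
Bidding $22k: you lose. Payoff $0k.
The competing bid $133k lies between your shaded bid and your value, so underbidding forfeits an item you could have won at a profitable price.
Loss from deviating = $71k − ($0k) = $71k.
Because the price is fixed by the runner-up's bid, deviating from your value can only change a good outcome into a bad one — never the reverse.

$71k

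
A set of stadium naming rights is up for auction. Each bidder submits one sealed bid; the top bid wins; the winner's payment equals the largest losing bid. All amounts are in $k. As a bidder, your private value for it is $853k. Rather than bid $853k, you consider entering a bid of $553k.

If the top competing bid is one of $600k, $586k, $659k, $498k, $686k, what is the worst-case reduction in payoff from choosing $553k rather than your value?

$600k: truthful gives $253k, deviation gives $0k → loss $253k.
$586k: truthful gives $267k, deviation gives $0k → loss $267k.
$659k: truthful gives $194k, deviation gives $0k → loss $194k.
$498k: same outcome either way → loss $0k.
$686k: truthful gives $167k, deviation gives $0k → loss $167k.
Maximum loss: $267k.

$267k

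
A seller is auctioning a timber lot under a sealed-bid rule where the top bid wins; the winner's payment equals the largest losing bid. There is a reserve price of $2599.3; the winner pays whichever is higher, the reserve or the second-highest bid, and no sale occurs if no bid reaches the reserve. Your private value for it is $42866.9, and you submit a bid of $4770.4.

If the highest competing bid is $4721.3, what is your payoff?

Your bid $4770.4 is the highest and exceeds the reserve.
Price = max(second-highest bid, reserve) = max($4721.3, $2599.3) = $4721.3.
Payoff = $42866.9 − $4721.3 = $38145.6.

$38145.6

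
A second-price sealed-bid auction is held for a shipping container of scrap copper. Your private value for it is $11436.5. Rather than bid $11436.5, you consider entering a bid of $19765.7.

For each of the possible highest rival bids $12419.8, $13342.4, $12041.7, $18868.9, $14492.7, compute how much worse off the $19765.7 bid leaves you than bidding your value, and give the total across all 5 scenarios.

The deviation costs you only when the competing bid falls strictly between $11436.5 and $19765.7; elsewhere both bids give the same outcome.
$12419.8: truthful payoff $0, deviation payoff −$983.3 → loss $983.3.
$13342.4: truthful payoff $0, deviation payoff −$1905.9 → loss $1905.9.
$12041.7: truthful payoff $0, deviation payoff −$605.2 → loss $605.2.
$18868.9: truthful payoff $0, deviation payoff −$7432.4 → loss $7432.4.
$14492.7: truthful payoff $0, deviation payoff −$3056.2 → loss $3056.2.
Total loss = $983.3 + $1905.9 + $605.2 + $7432.4 + $3056.2 = $13983.

$13983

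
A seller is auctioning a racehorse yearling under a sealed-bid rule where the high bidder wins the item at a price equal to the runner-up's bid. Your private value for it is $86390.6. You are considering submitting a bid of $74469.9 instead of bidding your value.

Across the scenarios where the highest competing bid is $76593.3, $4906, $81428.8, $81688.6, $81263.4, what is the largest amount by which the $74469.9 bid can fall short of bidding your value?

$76593.3: truthful gives $9797.3, deviation gives $0 → loss $9797.3.
$4906: same outcome either way → loss $0.
$81428.8: truthful gives $4961.8, deviation gives $0 → loss $4961.8.
$81688.6: truthful gives $4702, deviation gives $0 → loss $4702.
$81263.4: truthful gives $5127.2, deviation gives $0 → loss $5127.2.
Maximum loss: $9797.3.

$9797.3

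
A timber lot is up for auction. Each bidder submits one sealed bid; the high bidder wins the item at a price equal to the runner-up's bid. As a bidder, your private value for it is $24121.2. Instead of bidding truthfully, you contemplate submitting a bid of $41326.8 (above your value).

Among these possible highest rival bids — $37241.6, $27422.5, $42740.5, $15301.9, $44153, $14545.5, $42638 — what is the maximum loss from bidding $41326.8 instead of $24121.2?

$13120.4

$37241.6: truthful gives $0, deviation gives −$13120.4 → loss $13120.4.
$27422.5: truthful gives $0, deviation gives −$3301.3 → loss $3301.3.
$42740.5: same outcome either way → loss $0.
$15301.9: same outcome either way → loss $0.
$44153: same outcome either way → loss $0.
$14545.5: same outcome either way → loss $0.
$42638: same outcome either way → loss $0.
Maximum loss: $13120.4.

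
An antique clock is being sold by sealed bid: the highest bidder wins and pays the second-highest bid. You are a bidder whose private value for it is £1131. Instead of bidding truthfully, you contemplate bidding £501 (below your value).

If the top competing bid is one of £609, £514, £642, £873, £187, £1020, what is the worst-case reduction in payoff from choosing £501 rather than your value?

£609: truthful gives £522, deviation gives £0 → loss £522.
£514: truthful gives £617, deviation gives £0 → loss £617.
£642: truthful gives £489, deviation gives £0 → loss £489.
£873: truthful gives £258, deviation gives £0 → loss £258.
£187: same outcome either way → loss £0.
£1020: truthful gives £111, deviation gives £0 → loss £111.
Maximum loss: £617.

£617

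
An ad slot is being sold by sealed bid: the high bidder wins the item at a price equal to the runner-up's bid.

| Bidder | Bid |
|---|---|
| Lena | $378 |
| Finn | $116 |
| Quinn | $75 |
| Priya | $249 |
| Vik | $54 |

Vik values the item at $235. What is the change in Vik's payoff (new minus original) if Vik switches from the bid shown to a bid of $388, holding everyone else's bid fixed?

−$143

The highest bid among the other bidders is $378; Vik's bid doesn't change that.
Original bid $54: Vik is not highest (top rival bid is $378); payoff $0.
Alternative bid $388: Vik is highest, pays the top rival bid $378; payoff $235 − $378 = −$143.
Change in payoff = −$143 − ($0) = −$143.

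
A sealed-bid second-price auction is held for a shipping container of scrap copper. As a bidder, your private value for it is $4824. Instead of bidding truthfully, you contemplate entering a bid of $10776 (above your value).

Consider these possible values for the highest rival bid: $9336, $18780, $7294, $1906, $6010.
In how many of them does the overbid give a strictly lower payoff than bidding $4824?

The deviation hurts exactly when the highest competing bid lies strictly between $4824 and $10776 — overbidding then wins at a price above your value.
$9336: inside the interval → strictly worse (loss $4512).
$18780: above both → same outcome either way.
$7294: inside the interval → strictly worse (loss $2470).
$1906: below both → same outcome either way.
$6010: inside the interval → strictly worse (loss $1186).
Count: 3.

3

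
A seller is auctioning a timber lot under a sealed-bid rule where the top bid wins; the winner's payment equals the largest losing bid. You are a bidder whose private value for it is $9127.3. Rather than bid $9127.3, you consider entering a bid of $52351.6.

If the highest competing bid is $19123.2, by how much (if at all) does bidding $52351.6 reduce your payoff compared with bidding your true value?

Bidding your value $9127.3: you lose (since $9127.3 < $19123.2). Payoff $0.
Bidding $52351.6: you win and pay $19123.2. Payoff $9127.3 − $19123.2 = −$9995.9.
The competing bid $19123.2 lies between your value and your inflated bid, so overbidding wins an item priced above your value.
Loss from deviating = $0 − (−$9995.9) = $9995.9.

$9995.9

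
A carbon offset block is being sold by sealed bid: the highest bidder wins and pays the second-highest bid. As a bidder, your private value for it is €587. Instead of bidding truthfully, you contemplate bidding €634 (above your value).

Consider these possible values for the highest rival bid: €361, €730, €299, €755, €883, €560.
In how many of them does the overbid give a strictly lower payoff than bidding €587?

0

The deviation hurts exactly when the highest competing bid lies strictly between €587 and €634 — overbidding then wins at a price above your value.
€361: below both → same outcome either way.
€730: above both → same outcome either way.
€299: below both → same outcome either way.
€755: above both → same outcome either way.
€883: above both → same outcome either way.
€560: below both → same outcome either way.
Count: 0.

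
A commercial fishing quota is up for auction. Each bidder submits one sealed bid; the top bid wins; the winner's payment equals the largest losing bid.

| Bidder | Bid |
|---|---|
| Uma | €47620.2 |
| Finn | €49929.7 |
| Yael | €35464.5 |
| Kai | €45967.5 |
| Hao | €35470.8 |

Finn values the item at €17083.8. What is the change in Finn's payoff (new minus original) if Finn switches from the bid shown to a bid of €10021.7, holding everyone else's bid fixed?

€30536.4

The highest bid among the other bidders is €47620.2; Finn's bid doesn't change that.
Original bid €49929.7: Finn is highest, pays the top rival bid €47620.2; payoff €17083.8 − €47620.2 = −€30536.4.
Alternative bid €10021.7: Finn is not highest (top rival bid is €47620.2); payoff €0.
Change in payoff = €0 − (−€30536.4) = €30536.4.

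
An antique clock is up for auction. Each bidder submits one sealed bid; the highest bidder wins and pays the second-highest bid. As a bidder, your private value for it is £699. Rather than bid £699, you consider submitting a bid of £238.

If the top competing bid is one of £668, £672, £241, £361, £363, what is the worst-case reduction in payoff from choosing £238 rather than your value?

£668: truthful gives £31, deviation gives £0 → loss £31.
£672: truthful gives £27, deviation gives £0 → loss £27.
£241: truthful gives £458, deviation gives £0 → loss £458.
£361: truthful gives £338, deviation gives £0 → loss £338.
£363: truthful gives £336, deviation gives £0 → loss £336.
Maximum loss: £458.

£458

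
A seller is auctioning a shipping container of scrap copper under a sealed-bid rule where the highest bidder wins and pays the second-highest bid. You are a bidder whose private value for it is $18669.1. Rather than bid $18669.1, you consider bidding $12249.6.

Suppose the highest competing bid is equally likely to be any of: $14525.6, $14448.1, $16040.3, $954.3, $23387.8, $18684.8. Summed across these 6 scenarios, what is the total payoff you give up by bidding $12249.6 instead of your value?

$10993.3

The deviation costs you only when the competing bid falls strictly between $12249.6 and $18669.1; elsewhere both bids give the same outcome.
$14525.6: truthful payoff $4143.5, deviation payoff $0 → loss $4143.5.
$14448.1: truthful payoff $4221, deviation payoff $0 → loss $4221.
$16040.3: truthful payoff $2628.8, deviation payoff $0 → loss $2628.8.
$954.3: outcomes coincide → loss $0.
$23387.8: outcomes coincide → loss $0.
$18684.8: outcomes coincide → loss $0.
Total loss = $4143.5 + $4221 + $2628.8 = $10993.3.
In a second-price auction your bid sets only whether you win, not what you pay, so bidding your true value is weakly dominant.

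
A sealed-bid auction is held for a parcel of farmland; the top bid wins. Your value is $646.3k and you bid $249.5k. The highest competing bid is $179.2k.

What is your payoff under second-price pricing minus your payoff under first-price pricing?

$70.3k

You have the highest bid, so you win under either rule.
Second-price: pay $179.2k → payoff $467.1k.
First-price: pay your own bid $249.5k → payoff $396.8k.
Difference = $467.1k − ($396.8k) = $70.3k.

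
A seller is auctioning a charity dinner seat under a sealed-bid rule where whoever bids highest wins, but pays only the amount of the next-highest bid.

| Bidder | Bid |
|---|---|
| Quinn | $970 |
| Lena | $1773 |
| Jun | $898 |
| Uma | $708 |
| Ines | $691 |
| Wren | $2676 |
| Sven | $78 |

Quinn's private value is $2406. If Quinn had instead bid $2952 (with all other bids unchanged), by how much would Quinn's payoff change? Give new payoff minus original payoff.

The highest bid among the other bidders is $2676; Quinn's bid doesn't change that.
Original bid $970: Quinn is not highest (top rival bid is $2676); payoff $0.
Alternative bid $2952: Quinn is highest, pays the top rival bid $2676; payoff $2406 − $2676 = −$270.
Change in payoff = −$270 − ($0) = −$270.

−$270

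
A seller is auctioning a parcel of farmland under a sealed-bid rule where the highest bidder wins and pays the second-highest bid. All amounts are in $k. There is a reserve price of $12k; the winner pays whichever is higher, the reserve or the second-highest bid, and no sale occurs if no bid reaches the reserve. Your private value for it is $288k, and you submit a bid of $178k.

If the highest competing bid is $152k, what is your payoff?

$136k

Your bid $178k is the highest and exceeds the reserve.
Price = max(second-highest bid, reserve) = max($152k, $12k) = $152k.
Payoff = $288k − $152k = $136k.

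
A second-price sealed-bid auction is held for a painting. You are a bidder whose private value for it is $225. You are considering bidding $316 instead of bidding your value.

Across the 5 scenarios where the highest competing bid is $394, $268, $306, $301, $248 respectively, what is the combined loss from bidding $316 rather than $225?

$223

The deviation costs you only when the competing bid falls strictly between $225 and $316; elsewhere both bids give the same outcome.
$394: outcomes coincide → loss $0.
$268: truthful payoff $0, deviation payoff −$43 → loss $43.
$306: truthful payoff $0, deviation payoff −$81 → loss $81.
$301: truthful payoff $0, deviation payoff −$76 → loss $76.
$248: truthful payoff $0, deviation payoff −$23 → loss $23.
Total loss = $43 + $81 + $76 + $23 = $223.
Because the price is fixed by the runner-up's bid, deviating from your value can only change a good outcome into a bad one — never the reverse.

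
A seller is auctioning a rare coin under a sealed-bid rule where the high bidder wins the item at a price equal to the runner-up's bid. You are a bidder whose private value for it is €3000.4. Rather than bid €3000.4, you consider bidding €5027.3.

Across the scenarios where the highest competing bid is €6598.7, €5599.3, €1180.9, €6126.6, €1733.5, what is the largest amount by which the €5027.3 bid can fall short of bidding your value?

€0

€6598.7: same outcome either way → loss €0.
€5599.3: same outcome either way → loss €0.
€1180.9: same outcome either way → loss €0.
€6126.6: same outcome either way → loss €0.
€1733.5: same outcome either way → loss €0.
Maximum loss: €0.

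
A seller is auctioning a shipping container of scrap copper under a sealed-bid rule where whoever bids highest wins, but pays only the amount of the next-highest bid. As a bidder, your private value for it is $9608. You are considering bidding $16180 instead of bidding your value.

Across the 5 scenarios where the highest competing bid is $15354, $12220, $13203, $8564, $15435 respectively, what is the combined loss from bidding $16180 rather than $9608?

$17780

The deviation costs you only when the competing bid falls strictly between $9608 and $16180; elsewhere both bids give the same outcome.
$15354: truthful payoff $0, deviation payoff −$5746 → loss $5746.
$12220: truthful payoff $0, deviation payoff −$2612 → loss $2612.
$13203: truthful payoff $0, deviation payoff −$3595 → loss $3595.
$8564: outcomes coincide → loss $0.
$15435: truthful payoff $0, deviation payoff −$5827 → loss $5827.
Total loss = $5746 + $2612 + $3595 + $5827 = $17780.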